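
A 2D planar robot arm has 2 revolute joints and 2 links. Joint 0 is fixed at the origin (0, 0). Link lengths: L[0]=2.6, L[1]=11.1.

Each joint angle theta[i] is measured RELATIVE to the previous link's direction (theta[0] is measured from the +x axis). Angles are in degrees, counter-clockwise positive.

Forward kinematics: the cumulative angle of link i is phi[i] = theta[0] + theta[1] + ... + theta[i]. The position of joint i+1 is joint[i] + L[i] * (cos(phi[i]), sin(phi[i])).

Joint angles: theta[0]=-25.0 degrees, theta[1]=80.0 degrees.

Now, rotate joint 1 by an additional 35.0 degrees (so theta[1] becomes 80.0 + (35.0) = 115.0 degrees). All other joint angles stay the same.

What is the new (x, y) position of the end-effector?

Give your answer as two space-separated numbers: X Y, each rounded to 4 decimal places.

Answer: 2.3564 10.0012

Derivation:
joint[0] = (0.0000, 0.0000)  (base)
link 0: phi[0] = -25 = -25 deg
  cos(-25 deg) = 0.9063, sin(-25 deg) = -0.4226
  joint[1] = (0.0000, 0.0000) + 2.6 * (0.9063, -0.4226) = (0.0000 + 2.3564, 0.0000 + -1.0988) = (2.3564, -1.0988)
link 1: phi[1] = -25 + 115 = 90 deg
  cos(90 deg) = 0.0000, sin(90 deg) = 1.0000
  joint[2] = (2.3564, -1.0988) + 11.1 * (0.0000, 1.0000) = (2.3564 + 0.0000, -1.0988 + 11.1000) = (2.3564, 10.0012)
End effector: (2.3564, 10.0012)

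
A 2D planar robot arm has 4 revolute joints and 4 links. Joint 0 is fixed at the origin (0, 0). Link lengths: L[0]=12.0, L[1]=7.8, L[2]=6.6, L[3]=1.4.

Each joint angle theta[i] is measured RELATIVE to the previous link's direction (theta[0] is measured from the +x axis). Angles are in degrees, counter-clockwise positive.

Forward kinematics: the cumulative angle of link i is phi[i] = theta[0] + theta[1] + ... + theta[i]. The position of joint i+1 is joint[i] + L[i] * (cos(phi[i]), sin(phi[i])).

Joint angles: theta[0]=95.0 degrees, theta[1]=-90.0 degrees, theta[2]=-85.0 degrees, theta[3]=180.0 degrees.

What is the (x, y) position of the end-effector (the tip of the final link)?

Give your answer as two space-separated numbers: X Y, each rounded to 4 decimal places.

joint[0] = (0.0000, 0.0000)  (base)
link 0: phi[0] = 95 = 95 deg
  cos(95 deg) = -0.0872, sin(95 deg) = 0.9962
  joint[1] = (0.0000, 0.0000) + 12 * (-0.0872, 0.9962) = (0.0000 + -1.0459, 0.0000 + 11.9543) = (-1.0459, 11.9543)
link 1: phi[1] = 95 + -90 = 5 deg
  cos(5 deg) = 0.9962, sin(5 deg) = 0.0872
  joint[2] = (-1.0459, 11.9543) + 7.8 * (0.9962, 0.0872) = (-1.0459 + 7.7703, 11.9543 + 0.6798) = (6.7244, 12.6342)
link 2: phi[2] = 95 + -90 + -85 = -80 deg
  cos(-80 deg) = 0.1736, sin(-80 deg) = -0.9848
  joint[3] = (6.7244, 12.6342) + 6.6 * (0.1736, -0.9848) = (6.7244 + 1.1461, 12.6342 + -6.4997) = (7.8705, 6.1344)
link 3: phi[3] = 95 + -90 + -85 + 180 = 100 deg
  cos(100 deg) = -0.1736, sin(100 deg) = 0.9848
  joint[4] = (7.8705, 6.1344) + 1.4 * (-0.1736, 0.9848) = (7.8705 + -0.2431, 6.1344 + 1.3787) = (7.6274, 7.5132)
End effector: (7.6274, 7.5132)

Answer: 7.6274 7.5132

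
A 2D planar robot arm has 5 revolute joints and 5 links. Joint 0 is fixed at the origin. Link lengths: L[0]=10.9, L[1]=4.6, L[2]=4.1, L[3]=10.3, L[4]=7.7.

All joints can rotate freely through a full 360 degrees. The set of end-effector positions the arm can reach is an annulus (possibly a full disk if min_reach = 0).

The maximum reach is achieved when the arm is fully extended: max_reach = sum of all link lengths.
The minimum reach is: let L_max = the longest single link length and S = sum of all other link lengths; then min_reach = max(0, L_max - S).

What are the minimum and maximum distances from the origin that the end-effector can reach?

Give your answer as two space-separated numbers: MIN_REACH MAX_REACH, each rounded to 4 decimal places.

Link lengths: [10.9, 4.6, 4.1, 10.3, 7.7]
max_reach = 10.9 + 4.6 + 4.1 + 10.3 + 7.7 = 37.6
L_max = max([10.9, 4.6, 4.1, 10.3, 7.7]) = 10.9
S (sum of others) = 37.6 - 10.9 = 26.7
min_reach = max(0, 10.9 - 26.7) = max(0, -15.8) = 0

Answer: 0.0000 37.6000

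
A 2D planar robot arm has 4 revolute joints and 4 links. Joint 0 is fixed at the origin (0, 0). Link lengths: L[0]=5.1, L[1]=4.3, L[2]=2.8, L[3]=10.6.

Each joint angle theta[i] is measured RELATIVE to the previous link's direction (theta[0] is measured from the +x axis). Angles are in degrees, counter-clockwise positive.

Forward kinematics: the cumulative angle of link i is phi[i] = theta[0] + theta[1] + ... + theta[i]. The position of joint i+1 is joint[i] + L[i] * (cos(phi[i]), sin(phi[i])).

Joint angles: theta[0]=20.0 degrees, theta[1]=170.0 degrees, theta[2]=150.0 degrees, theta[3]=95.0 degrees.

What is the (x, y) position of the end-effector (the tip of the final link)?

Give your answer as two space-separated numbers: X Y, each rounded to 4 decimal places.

joint[0] = (0.0000, 0.0000)  (base)
link 0: phi[0] = 20 = 20 deg
  cos(20 deg) = 0.9397, sin(20 deg) = 0.3420
  joint[1] = (0.0000, 0.0000) + 5.1 * (0.9397, 0.3420) = (0.0000 + 4.7924, 0.0000 + 1.7443) = (4.7924, 1.7443)
link 1: phi[1] = 20 + 170 = 190 deg
  cos(190 deg) = -0.9848, sin(190 deg) = -0.1736
  joint[2] = (4.7924, 1.7443) + 4.3 * (-0.9848, -0.1736) = (4.7924 + -4.2347, 1.7443 + -0.7467) = (0.5578, 0.9976)
link 2: phi[2] = 20 + 170 + 150 = 340 deg
  cos(340 deg) = 0.9397, sin(340 deg) = -0.3420
  joint[3] = (0.5578, 0.9976) + 2.8 * (0.9397, -0.3420) = (0.5578 + 2.6311, 0.9976 + -0.9577) = (3.1889, 0.0400)
link 3: phi[3] = 20 + 170 + 150 + 95 = 435 deg
  cos(435 deg) = 0.2588, sin(435 deg) = 0.9659
  joint[4] = (3.1889, 0.0400) + 10.6 * (0.2588, 0.9659) = (3.1889 + 2.7435, 0.0400 + 10.2388) = (5.9324, 10.2788)
End effector: (5.9324, 10.2788)

Answer: 5.9324 10.2788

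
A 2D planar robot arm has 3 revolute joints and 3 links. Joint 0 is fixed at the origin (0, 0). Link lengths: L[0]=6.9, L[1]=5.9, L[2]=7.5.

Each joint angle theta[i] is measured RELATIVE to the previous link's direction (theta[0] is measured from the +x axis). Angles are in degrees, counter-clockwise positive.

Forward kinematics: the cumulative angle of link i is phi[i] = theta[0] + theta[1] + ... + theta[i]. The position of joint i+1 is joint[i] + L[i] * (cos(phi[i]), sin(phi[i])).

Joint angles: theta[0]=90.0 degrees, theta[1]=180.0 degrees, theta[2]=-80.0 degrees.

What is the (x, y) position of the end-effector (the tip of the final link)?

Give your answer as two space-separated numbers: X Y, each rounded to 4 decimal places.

joint[0] = (0.0000, 0.0000)  (base)
link 0: phi[0] = 90 = 90 deg
  cos(90 deg) = 0.0000, sin(90 deg) = 1.0000
  joint[1] = (0.0000, 0.0000) + 6.9 * (0.0000, 1.0000) = (0.0000 + 0.0000, 0.0000 + 6.9000) = (0.0000, 6.9000)
link 1: phi[1] = 90 + 180 = 270 deg
  cos(270 deg) = -0.0000, sin(270 deg) = -1.0000
  joint[2] = (0.0000, 6.9000) + 5.9 * (-0.0000, -1.0000) = (0.0000 + -0.0000, 6.9000 + -5.9000) = (-0.0000, 1.0000)
link 2: phi[2] = 90 + 180 + -80 = 190 deg
  cos(190 deg) = -0.9848, sin(190 deg) = -0.1736
  joint[3] = (-0.0000, 1.0000) + 7.5 * (-0.9848, -0.1736) = (-0.0000 + -7.3861, 1.0000 + -1.3024) = (-7.3861, -0.3024)
End effector: (-7.3861, -0.3024)

Answer: -7.3861 -0.3024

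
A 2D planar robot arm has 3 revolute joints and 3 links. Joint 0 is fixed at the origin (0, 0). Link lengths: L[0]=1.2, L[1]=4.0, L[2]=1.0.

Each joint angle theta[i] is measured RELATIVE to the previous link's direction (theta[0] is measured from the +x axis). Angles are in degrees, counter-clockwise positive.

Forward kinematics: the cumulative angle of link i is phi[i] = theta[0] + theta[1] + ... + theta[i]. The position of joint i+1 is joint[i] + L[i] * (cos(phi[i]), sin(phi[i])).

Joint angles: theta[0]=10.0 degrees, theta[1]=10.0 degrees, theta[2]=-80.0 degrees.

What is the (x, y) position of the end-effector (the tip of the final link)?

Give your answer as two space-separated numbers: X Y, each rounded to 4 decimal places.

joint[0] = (0.0000, 0.0000)  (base)
link 0: phi[0] = 10 = 10 deg
  cos(10 deg) = 0.9848, sin(10 deg) = 0.1736
  joint[1] = (0.0000, 0.0000) + 1.2 * (0.9848, 0.1736) = (0.0000 + 1.1818, 0.0000 + 0.2084) = (1.1818, 0.2084)
link 1: phi[1] = 10 + 10 = 20 deg
  cos(20 deg) = 0.9397, sin(20 deg) = 0.3420
  joint[2] = (1.1818, 0.2084) + 4 * (0.9397, 0.3420) = (1.1818 + 3.7588, 0.2084 + 1.3681) = (4.9405, 1.5765)
link 2: phi[2] = 10 + 10 + -80 = -60 deg
  cos(-60 deg) = 0.5000, sin(-60 deg) = -0.8660
  joint[3] = (4.9405, 1.5765) + 1 * (0.5000, -0.8660) = (4.9405 + 0.5000, 1.5765 + -0.8660) = (5.4405, 0.7104)
End effector: (5.4405, 0.7104)

Answer: 5.4405 0.7104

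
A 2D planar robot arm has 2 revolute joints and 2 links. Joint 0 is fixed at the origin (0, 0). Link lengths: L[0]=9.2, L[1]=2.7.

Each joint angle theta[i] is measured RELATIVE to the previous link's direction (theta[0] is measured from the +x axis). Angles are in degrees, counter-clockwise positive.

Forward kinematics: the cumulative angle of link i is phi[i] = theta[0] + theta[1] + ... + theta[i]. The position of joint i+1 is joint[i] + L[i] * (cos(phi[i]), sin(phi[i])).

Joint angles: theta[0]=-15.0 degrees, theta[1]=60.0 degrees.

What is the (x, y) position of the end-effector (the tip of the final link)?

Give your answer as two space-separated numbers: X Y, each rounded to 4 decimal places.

Answer: 10.7957 -0.4719

Derivation:
joint[0] = (0.0000, 0.0000)  (base)
link 0: phi[0] = -15 = -15 deg
  cos(-15 deg) = 0.9659, sin(-15 deg) = -0.2588
  joint[1] = (0.0000, 0.0000) + 9.2 * (0.9659, -0.2588) = (0.0000 + 8.8865, 0.0000 + -2.3811) = (8.8865, -2.3811)
link 1: phi[1] = -15 + 60 = 45 deg
  cos(45 deg) = 0.7071, sin(45 deg) = 0.7071
  joint[2] = (8.8865, -2.3811) + 2.7 * (0.7071, 0.7071) = (8.8865 + 1.9092, -2.3811 + 1.9092) = (10.7957, -0.4719)
End effector: (10.7957, -0.4719)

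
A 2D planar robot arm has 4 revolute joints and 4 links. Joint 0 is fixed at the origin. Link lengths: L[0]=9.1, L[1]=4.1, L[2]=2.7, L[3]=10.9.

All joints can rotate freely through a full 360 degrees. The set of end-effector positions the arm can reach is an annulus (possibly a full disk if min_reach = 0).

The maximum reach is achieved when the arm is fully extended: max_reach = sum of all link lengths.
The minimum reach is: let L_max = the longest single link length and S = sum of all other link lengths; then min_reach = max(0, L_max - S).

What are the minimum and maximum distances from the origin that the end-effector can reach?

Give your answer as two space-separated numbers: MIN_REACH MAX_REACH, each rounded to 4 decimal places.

Link lengths: [9.1, 4.1, 2.7, 10.9]
max_reach = 9.1 + 4.1 + 2.7 + 10.9 = 26.8
L_max = max([9.1, 4.1, 2.7, 10.9]) = 10.9
S (sum of others) = 26.8 - 10.9 = 15.9
min_reach = max(0, 10.9 - 15.9) = max(0, -5) = 0

Answer: 0.0000 26.8000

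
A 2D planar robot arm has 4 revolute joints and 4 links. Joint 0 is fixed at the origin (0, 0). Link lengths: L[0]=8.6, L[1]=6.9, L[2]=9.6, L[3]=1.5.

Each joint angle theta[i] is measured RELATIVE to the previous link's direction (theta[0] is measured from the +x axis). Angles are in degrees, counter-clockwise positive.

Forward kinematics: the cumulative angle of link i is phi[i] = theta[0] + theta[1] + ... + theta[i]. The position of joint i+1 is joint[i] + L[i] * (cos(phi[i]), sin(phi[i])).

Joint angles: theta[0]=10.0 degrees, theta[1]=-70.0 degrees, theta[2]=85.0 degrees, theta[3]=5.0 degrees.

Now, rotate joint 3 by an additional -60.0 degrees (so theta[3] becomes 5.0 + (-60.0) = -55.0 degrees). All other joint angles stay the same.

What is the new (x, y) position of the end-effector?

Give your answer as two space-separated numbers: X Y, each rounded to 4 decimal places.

Answer: 21.9189 -1.1751

Derivation:
joint[0] = (0.0000, 0.0000)  (base)
link 0: phi[0] = 10 = 10 deg
  cos(10 deg) = 0.9848, sin(10 deg) = 0.1736
  joint[1] = (0.0000, 0.0000) + 8.6 * (0.9848, 0.1736) = (0.0000 + 8.4693, 0.0000 + 1.4934) = (8.4693, 1.4934)
link 1: phi[1] = 10 + -70 = -60 deg
  cos(-60 deg) = 0.5000, sin(-60 deg) = -0.8660
  joint[2] = (8.4693, 1.4934) + 6.9 * (0.5000, -0.8660) = (8.4693 + 3.4500, 1.4934 + -5.9756) = (11.9193, -4.4822)
link 2: phi[2] = 10 + -70 + 85 = 25 deg
  cos(25 deg) = 0.9063, sin(25 deg) = 0.4226
  joint[3] = (11.9193, -4.4822) + 9.6 * (0.9063, 0.4226) = (11.9193 + 8.7006, -4.4822 + 4.0571) = (20.6199, -0.4251)
link 3: phi[3] = 10 + -70 + 85 + -55 = -30 deg
  cos(-30 deg) = 0.8660, sin(-30 deg) = -0.5000
  joint[4] = (20.6199, -0.4251) + 1.5 * (0.8660, -0.5000) = (20.6199 + 1.2990, -0.4251 + -0.7500) = (21.9189, -1.1751)
End effector: (21.9189, -1.1751)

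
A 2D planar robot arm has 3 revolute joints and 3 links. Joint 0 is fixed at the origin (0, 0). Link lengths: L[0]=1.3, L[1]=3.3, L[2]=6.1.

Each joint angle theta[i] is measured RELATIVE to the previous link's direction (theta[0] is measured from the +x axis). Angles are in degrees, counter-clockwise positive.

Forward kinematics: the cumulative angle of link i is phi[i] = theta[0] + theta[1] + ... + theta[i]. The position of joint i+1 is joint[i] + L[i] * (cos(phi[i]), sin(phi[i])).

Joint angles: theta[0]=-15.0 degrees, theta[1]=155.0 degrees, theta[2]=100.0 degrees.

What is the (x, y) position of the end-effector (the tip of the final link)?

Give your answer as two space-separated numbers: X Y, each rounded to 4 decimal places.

joint[0] = (0.0000, 0.0000)  (base)
link 0: phi[0] = -15 = -15 deg
  cos(-15 deg) = 0.9659, sin(-15 deg) = -0.2588
  joint[1] = (0.0000, 0.0000) + 1.3 * (0.9659, -0.2588) = (0.0000 + 1.2557, 0.0000 + -0.3365) = (1.2557, -0.3365)
link 1: phi[1] = -15 + 155 = 140 deg
  cos(140 deg) = -0.7660, sin(140 deg) = 0.6428
  joint[2] = (1.2557, -0.3365) + 3.3 * (-0.7660, 0.6428) = (1.2557 + -2.5279, -0.3365 + 2.1212) = (-1.2722, 1.7847)
link 2: phi[2] = -15 + 155 + 100 = 240 deg
  cos(240 deg) = -0.5000, sin(240 deg) = -0.8660
  joint[3] = (-1.2722, 1.7847) + 6.1 * (-0.5000, -0.8660) = (-1.2722 + -3.0500, 1.7847 + -5.2828) = (-4.3222, -3.4980)
End effector: (-4.3222, -3.4980)

Answer: -4.3222 -3.4980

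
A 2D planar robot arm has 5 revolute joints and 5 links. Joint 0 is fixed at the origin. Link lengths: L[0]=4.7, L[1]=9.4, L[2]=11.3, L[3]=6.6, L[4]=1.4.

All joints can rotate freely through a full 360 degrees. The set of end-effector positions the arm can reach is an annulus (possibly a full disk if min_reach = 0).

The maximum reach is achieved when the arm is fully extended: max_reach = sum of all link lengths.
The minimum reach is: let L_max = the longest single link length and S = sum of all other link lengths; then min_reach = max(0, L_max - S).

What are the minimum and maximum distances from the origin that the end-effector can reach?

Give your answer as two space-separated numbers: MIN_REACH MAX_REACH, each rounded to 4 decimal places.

Answer: 0.0000 33.4000

Derivation:
Link lengths: [4.7, 9.4, 11.3, 6.6, 1.4]
max_reach = 4.7 + 9.4 + 11.3 + 6.6 + 1.4 = 33.4
L_max = max([4.7, 9.4, 11.3, 6.6, 1.4]) = 11.3
S (sum of others) = 33.4 - 11.3 = 22.1
min_reach = max(0, 11.3 - 22.1) = max(0, -10.8) = 0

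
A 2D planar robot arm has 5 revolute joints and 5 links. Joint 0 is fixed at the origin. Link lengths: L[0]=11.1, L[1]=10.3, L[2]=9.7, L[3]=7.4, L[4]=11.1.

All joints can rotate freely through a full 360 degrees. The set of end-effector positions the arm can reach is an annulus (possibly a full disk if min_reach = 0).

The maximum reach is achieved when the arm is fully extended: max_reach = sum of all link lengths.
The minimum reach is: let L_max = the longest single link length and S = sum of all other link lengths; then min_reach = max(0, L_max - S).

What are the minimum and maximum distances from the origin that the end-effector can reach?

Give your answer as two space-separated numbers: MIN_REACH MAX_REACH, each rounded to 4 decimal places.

Link lengths: [11.1, 10.3, 9.7, 7.4, 11.1]
max_reach = 11.1 + 10.3 + 9.7 + 7.4 + 11.1 = 49.6
L_max = max([11.1, 10.3, 9.7, 7.4, 11.1]) = 11.1
S (sum of others) = 49.6 - 11.1 = 38.5
min_reach = max(0, 11.1 - 38.5) = max(0, -27.4) = 0

Answer: 0.0000 49.6000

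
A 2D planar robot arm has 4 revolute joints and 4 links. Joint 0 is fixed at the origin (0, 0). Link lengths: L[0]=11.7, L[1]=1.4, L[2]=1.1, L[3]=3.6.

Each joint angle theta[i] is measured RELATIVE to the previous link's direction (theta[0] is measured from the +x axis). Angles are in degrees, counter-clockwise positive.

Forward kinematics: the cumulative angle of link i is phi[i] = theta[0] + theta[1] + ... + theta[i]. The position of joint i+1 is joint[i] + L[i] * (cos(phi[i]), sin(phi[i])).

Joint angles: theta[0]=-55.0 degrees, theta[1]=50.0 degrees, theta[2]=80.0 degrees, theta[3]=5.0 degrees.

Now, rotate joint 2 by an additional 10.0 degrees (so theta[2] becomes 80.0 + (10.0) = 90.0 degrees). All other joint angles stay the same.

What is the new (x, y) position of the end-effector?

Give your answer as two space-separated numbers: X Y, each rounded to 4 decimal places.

joint[0] = (0.0000, 0.0000)  (base)
link 0: phi[0] = -55 = -55 deg
  cos(-55 deg) = 0.5736, sin(-55 deg) = -0.8192
  joint[1] = (0.0000, 0.0000) + 11.7 * (0.5736, -0.8192) = (0.0000 + 6.7108, 0.0000 + -9.5841) = (6.7108, -9.5841)
link 1: phi[1] = -55 + 50 = -5 deg
  cos(-5 deg) = 0.9962, sin(-5 deg) = -0.0872
  joint[2] = (6.7108, -9.5841) + 1.4 * (0.9962, -0.0872) = (6.7108 + 1.3947, -9.5841 + -0.1220) = (8.1055, -9.7061)
link 2: phi[2] = -55 + 50 + 90 = 85 deg
  cos(85 deg) = 0.0872, sin(85 deg) = 0.9962
  joint[3] = (8.1055, -9.7061) + 1.1 * (0.0872, 0.9962) = (8.1055 + 0.0959, -9.7061 + 1.0958) = (8.2014, -8.6103)
link 3: phi[3] = -55 + 50 + 90 + 5 = 90 deg
  cos(90 deg) = 0.0000, sin(90 deg) = 1.0000
  joint[4] = (8.2014, -8.6103) + 3.6 * (0.0000, 1.0000) = (8.2014 + 0.0000, -8.6103 + 3.6000) = (8.2014, -5.0103)
End effector: (8.2014, -5.0103)

Answer: 8.2014 -5.0103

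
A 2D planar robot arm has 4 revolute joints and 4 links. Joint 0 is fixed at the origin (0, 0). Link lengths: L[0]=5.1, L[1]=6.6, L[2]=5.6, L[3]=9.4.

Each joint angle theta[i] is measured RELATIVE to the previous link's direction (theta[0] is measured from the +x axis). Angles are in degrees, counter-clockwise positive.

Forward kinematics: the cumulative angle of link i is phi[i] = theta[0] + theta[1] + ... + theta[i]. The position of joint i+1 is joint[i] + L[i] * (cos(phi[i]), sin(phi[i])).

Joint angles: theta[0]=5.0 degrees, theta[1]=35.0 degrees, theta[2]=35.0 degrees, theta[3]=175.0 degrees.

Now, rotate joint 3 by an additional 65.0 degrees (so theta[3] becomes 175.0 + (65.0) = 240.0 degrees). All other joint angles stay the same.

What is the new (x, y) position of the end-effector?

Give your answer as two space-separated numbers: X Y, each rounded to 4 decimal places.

Answer: 18.2327 3.4493

Derivation:
joint[0] = (0.0000, 0.0000)  (base)
link 0: phi[0] = 5 = 5 deg
  cos(5 deg) = 0.9962, sin(5 deg) = 0.0872
  joint[1] = (0.0000, 0.0000) + 5.1 * (0.9962, 0.0872) = (0.0000 + 5.0806, 0.0000 + 0.4445) = (5.0806, 0.4445)
link 1: phi[1] = 5 + 35 = 40 deg
  cos(40 deg) = 0.7660, sin(40 deg) = 0.6428
  joint[2] = (5.0806, 0.4445) + 6.6 * (0.7660, 0.6428) = (5.0806 + 5.0559, 0.4445 + 4.2424) = (10.1365, 4.6869)
link 2: phi[2] = 5 + 35 + 35 = 75 deg
  cos(75 deg) = 0.2588, sin(75 deg) = 0.9659
  joint[3] = (10.1365, 4.6869) + 5.6 * (0.2588, 0.9659) = (10.1365 + 1.4494, 4.6869 + 5.4092) = (11.5859, 10.0961)
link 3: phi[3] = 5 + 35 + 35 + 240 = 315 deg
  cos(315 deg) = 0.7071, sin(315 deg) = -0.7071
  joint[4] = (11.5859, 10.0961) + 9.4 * (0.7071, -0.7071) = (11.5859 + 6.6468, 10.0961 + -6.6468) = (18.2327, 3.4493)
End effector: (18.2327, 3.4493)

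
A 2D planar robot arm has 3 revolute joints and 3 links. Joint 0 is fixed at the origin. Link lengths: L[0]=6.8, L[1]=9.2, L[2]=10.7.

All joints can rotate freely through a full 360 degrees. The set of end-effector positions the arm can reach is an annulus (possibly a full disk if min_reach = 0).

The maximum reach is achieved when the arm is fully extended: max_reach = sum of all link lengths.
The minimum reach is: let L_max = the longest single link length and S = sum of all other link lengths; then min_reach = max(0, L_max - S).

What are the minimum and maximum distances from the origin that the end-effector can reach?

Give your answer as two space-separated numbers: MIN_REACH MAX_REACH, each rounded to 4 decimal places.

Link lengths: [6.8, 9.2, 10.7]
max_reach = 6.8 + 9.2 + 10.7 = 26.7
L_max = max([6.8, 9.2, 10.7]) = 10.7
S (sum of others) = 26.7 - 10.7 = 16
min_reach = max(0, 10.7 - 16) = max(0, -5.3) = 0

Answer: 0.0000 26.7000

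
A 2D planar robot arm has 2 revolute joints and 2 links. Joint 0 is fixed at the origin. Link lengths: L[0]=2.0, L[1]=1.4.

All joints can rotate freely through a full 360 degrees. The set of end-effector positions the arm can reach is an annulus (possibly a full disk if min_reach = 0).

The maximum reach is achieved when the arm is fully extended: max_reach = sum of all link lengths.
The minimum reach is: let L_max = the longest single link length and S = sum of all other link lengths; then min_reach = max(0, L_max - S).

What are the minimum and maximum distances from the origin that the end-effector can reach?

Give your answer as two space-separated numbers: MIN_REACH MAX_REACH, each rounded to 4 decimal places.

Link lengths: [2.0, 1.4]
max_reach = 2 + 1.4 = 3.4
L_max = max([2.0, 1.4]) = 2
S (sum of others) = 3.4 - 2 = 1.4
min_reach = max(0, 2 - 1.4) = max(0, 0.6) = 0.6

Answer: 0.6000 3.4000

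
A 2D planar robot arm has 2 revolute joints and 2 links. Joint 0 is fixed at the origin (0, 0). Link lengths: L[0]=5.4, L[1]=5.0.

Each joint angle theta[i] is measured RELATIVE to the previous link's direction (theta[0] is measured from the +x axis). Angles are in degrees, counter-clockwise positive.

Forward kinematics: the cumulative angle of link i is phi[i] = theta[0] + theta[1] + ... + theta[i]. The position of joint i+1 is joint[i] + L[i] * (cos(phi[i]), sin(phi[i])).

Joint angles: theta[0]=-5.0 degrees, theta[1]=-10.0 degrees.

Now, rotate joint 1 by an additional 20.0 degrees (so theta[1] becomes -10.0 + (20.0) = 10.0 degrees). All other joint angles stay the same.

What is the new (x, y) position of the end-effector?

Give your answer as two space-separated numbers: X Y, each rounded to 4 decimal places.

Answer: 10.3604 -0.0349

Derivation:
joint[0] = (0.0000, 0.0000)  (base)
link 0: phi[0] = -5 = -5 deg
  cos(-5 deg) = 0.9962, sin(-5 deg) = -0.0872
  joint[1] = (0.0000, 0.0000) + 5.4 * (0.9962, -0.0872) = (0.0000 + 5.3795, 0.0000 + -0.4706) = (5.3795, -0.4706)
link 1: phi[1] = -5 + 10 = 5 deg
  cos(5 deg) = 0.9962, sin(5 deg) = 0.0872
  joint[2] = (5.3795, -0.4706) + 5 * (0.9962, 0.0872) = (5.3795 + 4.9810, -0.4706 + 0.4358) = (10.3604, -0.0349)
End effector: (10.3604, -0.0349)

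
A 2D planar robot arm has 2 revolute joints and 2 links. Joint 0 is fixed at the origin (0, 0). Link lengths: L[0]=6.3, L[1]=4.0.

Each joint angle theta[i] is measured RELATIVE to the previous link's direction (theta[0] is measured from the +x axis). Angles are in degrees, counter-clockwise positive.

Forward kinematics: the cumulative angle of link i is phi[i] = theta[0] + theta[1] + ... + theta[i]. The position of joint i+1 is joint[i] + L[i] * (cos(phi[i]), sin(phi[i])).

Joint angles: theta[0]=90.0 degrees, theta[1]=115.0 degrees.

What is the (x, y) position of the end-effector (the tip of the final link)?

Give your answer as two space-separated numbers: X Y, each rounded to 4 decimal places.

Answer: -3.6252 4.6095

Derivation:
joint[0] = (0.0000, 0.0000)  (base)
link 0: phi[0] = 90 = 90 deg
  cos(90 deg) = 0.0000, sin(90 deg) = 1.0000
  joint[1] = (0.0000, 0.0000) + 6.3 * (0.0000, 1.0000) = (0.0000 + 0.0000, 0.0000 + 6.3000) = (0.0000, 6.3000)
link 1: phi[1] = 90 + 115 = 205 deg
  cos(205 deg) = -0.9063, sin(205 deg) = -0.4226
  joint[2] = (0.0000, 6.3000) + 4 * (-0.9063, -0.4226) = (0.0000 + -3.6252, 6.3000 + -1.6905) = (-3.6252, 4.6095)
End effector: (-3.6252, 4.6095)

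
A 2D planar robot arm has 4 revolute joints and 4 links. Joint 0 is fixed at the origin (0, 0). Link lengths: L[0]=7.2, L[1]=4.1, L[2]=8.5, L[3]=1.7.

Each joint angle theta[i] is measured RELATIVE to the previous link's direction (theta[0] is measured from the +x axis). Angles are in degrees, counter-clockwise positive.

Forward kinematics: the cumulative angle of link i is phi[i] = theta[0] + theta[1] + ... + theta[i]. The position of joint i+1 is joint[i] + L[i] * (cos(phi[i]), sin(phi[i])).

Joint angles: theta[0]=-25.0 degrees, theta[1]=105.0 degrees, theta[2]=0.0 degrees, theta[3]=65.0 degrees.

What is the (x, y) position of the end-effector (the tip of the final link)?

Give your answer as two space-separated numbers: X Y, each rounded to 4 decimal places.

joint[0] = (0.0000, 0.0000)  (base)
link 0: phi[0] = -25 = -25 deg
  cos(-25 deg) = 0.9063, sin(-25 deg) = -0.4226
  joint[1] = (0.0000, 0.0000) + 7.2 * (0.9063, -0.4226) = (0.0000 + 6.5254, 0.0000 + -3.0429) = (6.5254, -3.0429)
link 1: phi[1] = -25 + 105 = 80 deg
  cos(80 deg) = 0.1736, sin(80 deg) = 0.9848
  joint[2] = (6.5254, -3.0429) + 4.1 * (0.1736, 0.9848) = (6.5254 + 0.7120, -3.0429 + 4.0377) = (7.2374, 0.9949)
link 2: phi[2] = -25 + 105 + 0 = 80 deg
  cos(80 deg) = 0.1736, sin(80 deg) = 0.9848
  joint[3] = (7.2374, 0.9949) + 8.5 * (0.1736, 0.9848) = (7.2374 + 1.4760, 0.9949 + 8.3709) = (8.7134, 9.3657)
link 3: phi[3] = -25 + 105 + 0 + 65 = 145 deg
  cos(145 deg) = -0.8192, sin(145 deg) = 0.5736
  joint[4] = (8.7134, 9.3657) + 1.7 * (-0.8192, 0.5736) = (8.7134 + -1.3926, 9.3657 + 0.9751) = (7.3208, 10.3408)
End effector: (7.3208, 10.3408)

Answer: 7.3208 10.3408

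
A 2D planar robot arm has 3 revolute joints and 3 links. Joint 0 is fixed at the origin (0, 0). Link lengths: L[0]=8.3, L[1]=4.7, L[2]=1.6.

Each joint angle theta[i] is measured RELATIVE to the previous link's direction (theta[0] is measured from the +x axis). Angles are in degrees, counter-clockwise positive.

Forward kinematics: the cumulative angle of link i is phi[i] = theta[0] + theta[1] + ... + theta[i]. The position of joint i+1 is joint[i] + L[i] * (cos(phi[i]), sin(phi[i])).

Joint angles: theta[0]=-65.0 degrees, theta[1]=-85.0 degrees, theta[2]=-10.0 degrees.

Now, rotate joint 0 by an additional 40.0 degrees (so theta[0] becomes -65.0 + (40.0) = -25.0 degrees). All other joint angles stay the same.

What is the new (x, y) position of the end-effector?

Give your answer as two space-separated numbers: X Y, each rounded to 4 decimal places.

joint[0] = (0.0000, 0.0000)  (base)
link 0: phi[0] = -25 = -25 deg
  cos(-25 deg) = 0.9063, sin(-25 deg) = -0.4226
  joint[1] = (0.0000, 0.0000) + 8.3 * (0.9063, -0.4226) = (0.0000 + 7.5224, 0.0000 + -3.5077) = (7.5224, -3.5077)
link 1: phi[1] = -25 + -85 = -110 deg
  cos(-110 deg) = -0.3420, sin(-110 deg) = -0.9397
  joint[2] = (7.5224, -3.5077) + 4.7 * (-0.3420, -0.9397) = (7.5224 + -1.6075, -3.5077 + -4.4166) = (5.9149, -7.9243)
link 2: phi[2] = -25 + -85 + -10 = -120 deg
  cos(-120 deg) = -0.5000, sin(-120 deg) = -0.8660
  joint[3] = (5.9149, -7.9243) + 1.6 * (-0.5000, -0.8660) = (5.9149 + -0.8000, -7.9243 + -1.3856) = (5.1149, -9.3099)
End effector: (5.1149, -9.3099)

Answer: 5.1149 -9.3099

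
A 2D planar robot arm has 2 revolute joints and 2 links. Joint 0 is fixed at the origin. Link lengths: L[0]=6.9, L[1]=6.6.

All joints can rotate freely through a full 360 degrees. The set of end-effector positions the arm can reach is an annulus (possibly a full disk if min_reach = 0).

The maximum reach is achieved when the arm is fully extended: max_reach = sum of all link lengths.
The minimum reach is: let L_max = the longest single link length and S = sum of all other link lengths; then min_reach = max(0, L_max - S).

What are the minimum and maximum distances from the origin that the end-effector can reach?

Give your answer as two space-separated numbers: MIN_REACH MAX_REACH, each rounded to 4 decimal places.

Answer: 0.3000 13.5000

Derivation:
Link lengths: [6.9, 6.6]
max_reach = 6.9 + 6.6 = 13.5
L_max = max([6.9, 6.6]) = 6.9
S (sum of others) = 13.5 - 6.9 = 6.6
min_reach = max(0, 6.9 - 6.6) = max(0, 0.3) = 0.3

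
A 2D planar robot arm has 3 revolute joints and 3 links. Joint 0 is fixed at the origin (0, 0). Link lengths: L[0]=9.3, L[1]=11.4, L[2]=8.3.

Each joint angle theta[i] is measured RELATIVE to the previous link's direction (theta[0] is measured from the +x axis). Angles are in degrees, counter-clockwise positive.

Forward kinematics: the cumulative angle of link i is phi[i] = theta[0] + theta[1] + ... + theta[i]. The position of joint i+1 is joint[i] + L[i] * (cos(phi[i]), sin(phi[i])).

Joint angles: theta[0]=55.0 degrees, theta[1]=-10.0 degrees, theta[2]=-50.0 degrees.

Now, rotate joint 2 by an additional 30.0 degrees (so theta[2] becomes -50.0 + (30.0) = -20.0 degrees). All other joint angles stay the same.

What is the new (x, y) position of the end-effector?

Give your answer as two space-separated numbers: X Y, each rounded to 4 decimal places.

joint[0] = (0.0000, 0.0000)  (base)
link 0: phi[0] = 55 = 55 deg
  cos(55 deg) = 0.5736, sin(55 deg) = 0.8192
  joint[1] = (0.0000, 0.0000) + 9.3 * (0.5736, 0.8192) = (0.0000 + 5.3343, 0.0000 + 7.6181) = (5.3343, 7.6181)
link 1: phi[1] = 55 + -10 = 45 deg
  cos(45 deg) = 0.7071, sin(45 deg) = 0.7071
  joint[2] = (5.3343, 7.6181) + 11.4 * (0.7071, 0.7071) = (5.3343 + 8.0610, 7.6181 + 8.0610) = (13.3953, 15.6791)
link 2: phi[2] = 55 + -10 + -20 = 25 deg
  cos(25 deg) = 0.9063, sin(25 deg) = 0.4226
  joint[3] = (13.3953, 15.6791) + 8.3 * (0.9063, 0.4226) = (13.3953 + 7.5224, 15.6791 + 3.5077) = (20.9176, 19.1869)
End effector: (20.9176, 19.1869)

Answer: 20.9176 19.1869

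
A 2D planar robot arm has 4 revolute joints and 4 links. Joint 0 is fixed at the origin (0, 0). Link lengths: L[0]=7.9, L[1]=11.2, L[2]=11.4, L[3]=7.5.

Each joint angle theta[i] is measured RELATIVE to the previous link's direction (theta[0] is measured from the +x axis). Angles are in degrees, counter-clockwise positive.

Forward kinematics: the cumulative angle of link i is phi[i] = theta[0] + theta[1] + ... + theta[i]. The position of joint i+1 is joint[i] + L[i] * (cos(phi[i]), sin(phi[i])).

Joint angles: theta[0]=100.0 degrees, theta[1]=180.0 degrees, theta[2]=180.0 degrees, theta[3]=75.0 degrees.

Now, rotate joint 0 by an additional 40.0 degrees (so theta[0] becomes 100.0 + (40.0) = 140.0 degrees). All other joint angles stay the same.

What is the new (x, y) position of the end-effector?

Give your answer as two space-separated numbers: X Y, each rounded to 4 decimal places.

Answer: -12.3486 0.9048

Derivation:
joint[0] = (0.0000, 0.0000)  (base)
link 0: phi[0] = 140 = 140 deg
  cos(140 deg) = -0.7660, sin(140 deg) = 0.6428
  joint[1] = (0.0000, 0.0000) + 7.9 * (-0.7660, 0.6428) = (0.0000 + -6.0518, 0.0000 + 5.0780) = (-6.0518, 5.0780)
link 1: phi[1] = 140 + 180 = 320 deg
  cos(320 deg) = 0.7660, sin(320 deg) = -0.6428
  joint[2] = (-6.0518, 5.0780) + 11.2 * (0.7660, -0.6428) = (-6.0518 + 8.5797, 5.0780 + -7.1992) = (2.5279, -2.1212)
link 2: phi[2] = 140 + 180 + 180 = 500 deg
  cos(500 deg) = -0.7660, sin(500 deg) = 0.6428
  joint[3] = (2.5279, -2.1212) + 11.4 * (-0.7660, 0.6428) = (2.5279 + -8.7329, -2.1212 + 7.3278) = (-6.2050, 5.2066)
link 3: phi[3] = 140 + 180 + 180 + 75 = 575 deg
  cos(575 deg) = -0.8192, sin(575 deg) = -0.5736
  joint[4] = (-6.2050, 5.2066) + 7.5 * (-0.8192, -0.5736) = (-6.2050 + -6.1436, 5.2066 + -4.3018) = (-12.3486, 0.9048)
End effector: (-12.3486, 0.9048)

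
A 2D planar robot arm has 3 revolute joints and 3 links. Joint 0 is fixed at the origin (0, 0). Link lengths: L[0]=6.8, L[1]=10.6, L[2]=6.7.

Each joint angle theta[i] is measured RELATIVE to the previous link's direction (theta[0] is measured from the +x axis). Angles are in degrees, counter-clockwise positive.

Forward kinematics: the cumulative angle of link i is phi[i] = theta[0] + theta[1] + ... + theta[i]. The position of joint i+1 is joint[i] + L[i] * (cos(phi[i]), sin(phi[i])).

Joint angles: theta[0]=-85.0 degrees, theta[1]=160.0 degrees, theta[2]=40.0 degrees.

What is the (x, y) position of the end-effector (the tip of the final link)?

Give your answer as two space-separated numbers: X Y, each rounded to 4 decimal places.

Answer: 0.5046 9.5370

Derivation:
joint[0] = (0.0000, 0.0000)  (base)
link 0: phi[0] = -85 = -85 deg
  cos(-85 deg) = 0.0872, sin(-85 deg) = -0.9962
  joint[1] = (0.0000, 0.0000) + 6.8 * (0.0872, -0.9962) = (0.0000 + 0.5927, 0.0000 + -6.7741) = (0.5927, -6.7741)
link 1: phi[1] = -85 + 160 = 75 deg
  cos(75 deg) = 0.2588, sin(75 deg) = 0.9659
  joint[2] = (0.5927, -6.7741) + 10.6 * (0.2588, 0.9659) = (0.5927 + 2.7435, -6.7741 + 10.2388) = (3.3361, 3.4647)
link 2: phi[2] = -85 + 160 + 40 = 115 deg
  cos(115 deg) = -0.4226, sin(115 deg) = 0.9063
  joint[3] = (3.3361, 3.4647) + 6.7 * (-0.4226, 0.9063) = (3.3361 + -2.8315, 3.4647 + 6.0723) = (0.5046, 9.5370)
End effector: (0.5046, 9.5370)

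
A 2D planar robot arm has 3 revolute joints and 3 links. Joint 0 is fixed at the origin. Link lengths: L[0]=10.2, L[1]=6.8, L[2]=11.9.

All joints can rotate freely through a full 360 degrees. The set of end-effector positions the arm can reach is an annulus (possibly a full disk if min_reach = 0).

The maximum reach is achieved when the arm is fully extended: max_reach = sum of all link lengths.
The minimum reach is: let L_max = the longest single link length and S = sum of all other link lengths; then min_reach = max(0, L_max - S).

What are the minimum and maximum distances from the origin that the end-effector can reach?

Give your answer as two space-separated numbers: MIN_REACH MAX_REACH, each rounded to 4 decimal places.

Link lengths: [10.2, 6.8, 11.9]
max_reach = 10.2 + 6.8 + 11.9 = 28.9
L_max = max([10.2, 6.8, 11.9]) = 11.9
S (sum of others) = 28.9 - 11.9 = 17
min_reach = max(0, 11.9 - 17) = max(0, -5.1) = 0

Answer: 0.0000 28.9000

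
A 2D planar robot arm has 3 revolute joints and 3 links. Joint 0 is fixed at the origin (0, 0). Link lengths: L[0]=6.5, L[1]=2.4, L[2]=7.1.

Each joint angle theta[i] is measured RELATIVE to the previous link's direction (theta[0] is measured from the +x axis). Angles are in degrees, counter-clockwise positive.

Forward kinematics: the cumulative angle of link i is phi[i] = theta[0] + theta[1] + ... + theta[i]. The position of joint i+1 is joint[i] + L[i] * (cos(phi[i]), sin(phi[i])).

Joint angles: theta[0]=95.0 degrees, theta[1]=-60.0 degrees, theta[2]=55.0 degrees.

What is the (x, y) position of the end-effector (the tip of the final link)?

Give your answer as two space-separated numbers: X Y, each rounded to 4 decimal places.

Answer: 1.3995 14.9518

Derivation:
joint[0] = (0.0000, 0.0000)  (base)
link 0: phi[0] = 95 = 95 deg
  cos(95 deg) = -0.0872, sin(95 deg) = 0.9962
  joint[1] = (0.0000, 0.0000) + 6.5 * (-0.0872, 0.9962) = (0.0000 + -0.5665, 0.0000 + 6.4753) = (-0.5665, 6.4753)
link 1: phi[1] = 95 + -60 = 35 deg
  cos(35 deg) = 0.8192, sin(35 deg) = 0.5736
  joint[2] = (-0.5665, 6.4753) + 2.4 * (0.8192, 0.5736) = (-0.5665 + 1.9660, 6.4753 + 1.3766) = (1.3995, 7.8518)
link 2: phi[2] = 95 + -60 + 55 = 90 deg
  cos(90 deg) = 0.0000, sin(90 deg) = 1.0000
  joint[3] = (1.3995, 7.8518) + 7.1 * (0.0000, 1.0000) = (1.3995 + 0.0000, 7.8518 + 7.1000) = (1.3995, 14.9518)
End effector: (1.3995, 14.9518)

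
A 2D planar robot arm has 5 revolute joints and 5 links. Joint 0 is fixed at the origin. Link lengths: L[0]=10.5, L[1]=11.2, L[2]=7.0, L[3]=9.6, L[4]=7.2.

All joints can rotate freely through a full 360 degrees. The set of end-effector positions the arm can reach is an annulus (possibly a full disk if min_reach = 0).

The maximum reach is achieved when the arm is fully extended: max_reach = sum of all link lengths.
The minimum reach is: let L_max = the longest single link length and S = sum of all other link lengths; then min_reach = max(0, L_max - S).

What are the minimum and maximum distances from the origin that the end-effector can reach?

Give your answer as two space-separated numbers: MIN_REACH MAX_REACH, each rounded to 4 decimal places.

Link lengths: [10.5, 11.2, 7.0, 9.6, 7.2]
max_reach = 10.5 + 11.2 + 7 + 9.6 + 7.2 = 45.5
L_max = max([10.5, 11.2, 7.0, 9.6, 7.2]) = 11.2
S (sum of others) = 45.5 - 11.2 = 34.3
min_reach = max(0, 11.2 - 34.3) = max(0, -23.1) = 0

Answer: 0.0000 45.5000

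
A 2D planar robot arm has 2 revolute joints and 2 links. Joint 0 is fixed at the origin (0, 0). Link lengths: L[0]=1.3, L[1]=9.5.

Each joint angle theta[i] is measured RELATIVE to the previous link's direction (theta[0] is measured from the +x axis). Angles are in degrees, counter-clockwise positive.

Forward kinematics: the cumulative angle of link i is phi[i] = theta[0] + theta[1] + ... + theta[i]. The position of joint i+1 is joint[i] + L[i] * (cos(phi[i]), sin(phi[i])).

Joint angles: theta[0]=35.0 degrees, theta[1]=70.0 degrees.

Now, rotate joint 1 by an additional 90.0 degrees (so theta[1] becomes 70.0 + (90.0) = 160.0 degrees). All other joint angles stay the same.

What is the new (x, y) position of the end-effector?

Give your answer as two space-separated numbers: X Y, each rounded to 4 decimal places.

joint[0] = (0.0000, 0.0000)  (base)
link 0: phi[0] = 35 = 35 deg
  cos(35 deg) = 0.8192, sin(35 deg) = 0.5736
  joint[1] = (0.0000, 0.0000) + 1.3 * (0.8192, 0.5736) = (0.0000 + 1.0649, 0.0000 + 0.7456) = (1.0649, 0.7456)
link 1: phi[1] = 35 + 160 = 195 deg
  cos(195 deg) = -0.9659, sin(195 deg) = -0.2588
  joint[2] = (1.0649, 0.7456) + 9.5 * (-0.9659, -0.2588) = (1.0649 + -9.1763, 0.7456 + -2.4588) = (-8.1114, -1.7131)
End effector: (-8.1114, -1.7131)

Answer: -8.1114 -1.7131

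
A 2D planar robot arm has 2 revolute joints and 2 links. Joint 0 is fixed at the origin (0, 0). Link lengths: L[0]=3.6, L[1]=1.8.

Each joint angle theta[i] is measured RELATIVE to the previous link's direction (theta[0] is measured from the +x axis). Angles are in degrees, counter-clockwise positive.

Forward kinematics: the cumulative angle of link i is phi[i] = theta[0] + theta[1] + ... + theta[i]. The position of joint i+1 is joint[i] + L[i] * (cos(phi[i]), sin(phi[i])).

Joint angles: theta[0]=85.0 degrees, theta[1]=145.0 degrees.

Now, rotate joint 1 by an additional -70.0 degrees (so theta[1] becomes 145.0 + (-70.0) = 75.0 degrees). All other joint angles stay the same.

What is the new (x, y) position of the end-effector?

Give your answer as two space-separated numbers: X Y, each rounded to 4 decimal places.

joint[0] = (0.0000, 0.0000)  (base)
link 0: phi[0] = 85 = 85 deg
  cos(85 deg) = 0.0872, sin(85 deg) = 0.9962
  joint[1] = (0.0000, 0.0000) + 3.6 * (0.0872, 0.9962) = (0.0000 + 0.3138, 0.0000 + 3.5863) = (0.3138, 3.5863)
link 1: phi[1] = 85 + 75 = 160 deg
  cos(160 deg) = -0.9397, sin(160 deg) = 0.3420
  joint[2] = (0.3138, 3.5863) + 1.8 * (-0.9397, 0.3420) = (0.3138 + -1.6914, 3.5863 + 0.6156) = (-1.3777, 4.2019)
End effector: (-1.3777, 4.2019)

Answer: -1.3777 4.2019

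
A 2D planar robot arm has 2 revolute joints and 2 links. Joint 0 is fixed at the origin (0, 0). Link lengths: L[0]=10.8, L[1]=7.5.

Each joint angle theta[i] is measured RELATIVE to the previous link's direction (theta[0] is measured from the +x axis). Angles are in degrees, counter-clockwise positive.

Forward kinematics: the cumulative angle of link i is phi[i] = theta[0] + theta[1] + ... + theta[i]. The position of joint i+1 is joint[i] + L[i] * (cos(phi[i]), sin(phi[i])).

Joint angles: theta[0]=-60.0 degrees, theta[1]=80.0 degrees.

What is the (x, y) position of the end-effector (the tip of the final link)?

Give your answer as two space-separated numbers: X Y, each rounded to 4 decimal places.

joint[0] = (0.0000, 0.0000)  (base)
link 0: phi[0] = -60 = -60 deg
  cos(-60 deg) = 0.5000, sin(-60 deg) = -0.8660
  joint[1] = (0.0000, 0.0000) + 10.8 * (0.5000, -0.8660) = (0.0000 + 5.4000, 0.0000 + -9.3531) = (5.4000, -9.3531)
link 1: phi[1] = -60 + 80 = 20 deg
  cos(20 deg) = 0.9397, sin(20 deg) = 0.3420
  joint[2] = (5.4000, -9.3531) + 7.5 * (0.9397, 0.3420) = (5.4000 + 7.0477, -9.3531 + 2.5652) = (12.4477, -6.7879)
End effector: (12.4477, -6.7879)

Answer: 12.4477 -6.7879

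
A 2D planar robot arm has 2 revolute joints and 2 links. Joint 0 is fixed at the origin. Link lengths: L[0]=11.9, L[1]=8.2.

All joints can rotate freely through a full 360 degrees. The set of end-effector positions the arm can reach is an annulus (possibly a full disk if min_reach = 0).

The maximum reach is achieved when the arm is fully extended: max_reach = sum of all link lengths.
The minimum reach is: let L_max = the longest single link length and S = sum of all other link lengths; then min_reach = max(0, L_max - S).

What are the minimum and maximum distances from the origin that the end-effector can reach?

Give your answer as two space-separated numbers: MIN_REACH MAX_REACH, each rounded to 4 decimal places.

Link lengths: [11.9, 8.2]
max_reach = 11.9 + 8.2 = 20.1
L_max = max([11.9, 8.2]) = 11.9
S (sum of others) = 20.1 - 11.9 = 8.2
min_reach = max(0, 11.9 - 8.2) = max(0, 3.7) = 3.7

Answer: 3.7000 20.1000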